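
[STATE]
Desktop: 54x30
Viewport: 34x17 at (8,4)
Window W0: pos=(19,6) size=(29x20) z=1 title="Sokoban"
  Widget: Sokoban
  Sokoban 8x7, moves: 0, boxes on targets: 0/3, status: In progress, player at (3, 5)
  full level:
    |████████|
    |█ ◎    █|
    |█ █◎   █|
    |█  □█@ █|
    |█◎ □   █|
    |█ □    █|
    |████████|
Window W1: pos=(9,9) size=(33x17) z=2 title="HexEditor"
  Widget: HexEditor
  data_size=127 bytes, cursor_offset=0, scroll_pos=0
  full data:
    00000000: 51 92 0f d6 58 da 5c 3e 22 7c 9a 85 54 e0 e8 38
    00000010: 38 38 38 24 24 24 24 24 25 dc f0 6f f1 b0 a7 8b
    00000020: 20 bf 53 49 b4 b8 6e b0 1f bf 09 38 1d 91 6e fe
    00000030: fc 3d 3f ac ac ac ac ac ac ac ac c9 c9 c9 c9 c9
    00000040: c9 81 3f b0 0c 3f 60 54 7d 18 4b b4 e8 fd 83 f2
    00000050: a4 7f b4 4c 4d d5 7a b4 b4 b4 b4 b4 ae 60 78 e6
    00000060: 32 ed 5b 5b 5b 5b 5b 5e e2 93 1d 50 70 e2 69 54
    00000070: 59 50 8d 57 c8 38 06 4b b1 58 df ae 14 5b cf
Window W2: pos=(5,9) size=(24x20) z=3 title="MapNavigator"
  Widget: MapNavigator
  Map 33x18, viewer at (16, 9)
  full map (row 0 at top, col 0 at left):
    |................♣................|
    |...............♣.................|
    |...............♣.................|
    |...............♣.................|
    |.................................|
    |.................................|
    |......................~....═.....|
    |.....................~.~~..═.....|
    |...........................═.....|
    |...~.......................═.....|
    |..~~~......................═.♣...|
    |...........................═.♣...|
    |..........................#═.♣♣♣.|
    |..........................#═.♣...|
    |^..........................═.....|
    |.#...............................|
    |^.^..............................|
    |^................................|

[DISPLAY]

                                  
                                  
           ┏━━━━━━━━━━━━━━━━━━━━━━
           ┃ Sokoban              
           ┠──────────────────────
━━━━━━━━━━━━━━━━━━━━┓━━━━━━━━━━━━┓
apNavigator         ┃            ┃
────────────────────┨────────────┨
........♣...........┃d6 58 da 5c ┃
........♣...........┃24 24 24 24 ┃
........♣...........┃49 b4 b8 6e ┃
....................┃ac ac ac ac ┃
....................┃b0 0c 3f 60 ┃
...............~....┃4c 4d d5 7a ┃
..............~.~~..┃5b 5b 5b 5b ┃
....................┃57 c8 38 06 ┃
.........@..........┃            ┃


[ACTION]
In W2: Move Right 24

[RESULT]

                                  
                                  
           ┏━━━━━━━━━━━━━━━━━━━━━━
           ┃ Sokoban              
           ┠──────────────────────
━━━━━━━━━━━━━━━━━━━━┓━━━━━━━━━━━━┓
apNavigator         ┃            ┃
────────────────────┨────────────┨
..........          ┃d6 58 da 5c ┃
..........          ┃24 24 24 24 ┃
..........          ┃49 b4 b8 6e ┃
..........          ┃ac ac ac ac ┃
..........          ┃b0 0c 3f 60 ┃
....═.....          ┃4c 4d d5 7a ┃
~~..═.....          ┃5b 5b 5b 5b ┃
....═.....          ┃57 c8 38 06 ┃
....═....@          ┃            ┃


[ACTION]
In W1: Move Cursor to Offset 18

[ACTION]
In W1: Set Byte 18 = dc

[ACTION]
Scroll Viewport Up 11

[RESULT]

                                  
                                  
                                  
                                  
                                  
                                  
           ┏━━━━━━━━━━━━━━━━━━━━━━
           ┃ Sokoban              
           ┠──────────────────────
━━━━━━━━━━━━━━━━━━━━┓━━━━━━━━━━━━┓
apNavigator         ┃            ┃
────────────────────┨────────────┨
..........          ┃d6 58 da 5c ┃
..........          ┃24 24 24 24 ┃
..........          ┃49 b4 b8 6e ┃
..........          ┃ac ac ac ac ┃
..........          ┃b0 0c 3f 60 ┃


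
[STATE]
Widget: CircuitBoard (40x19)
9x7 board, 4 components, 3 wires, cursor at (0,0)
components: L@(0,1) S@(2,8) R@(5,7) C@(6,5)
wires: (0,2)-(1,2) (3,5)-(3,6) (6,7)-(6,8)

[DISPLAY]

   0 1 2 3 4 5 6 7 8                    
0  [.]  L   ·                           
            │                           
1           ·                           
                                        
2                                   S   
                                        
3                       · ─ ·           
                                        
4                                       
                                        
5                               R       
                                        
6                       C       · ─ ·   
Cursor: (0,0)                           
                                        
                                        
                                        
                                        


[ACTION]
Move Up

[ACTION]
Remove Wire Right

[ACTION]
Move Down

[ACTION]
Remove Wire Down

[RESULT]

   0 1 2 3 4 5 6 7 8                    
0       L   ·                           
            │                           
1  [.]      ·                           
                                        
2                                   S   
                                        
3                       · ─ ·           
                                        
4                                       
                                        
5                               R       
                                        
6                       C       · ─ ·   
Cursor: (1,0)                           
                                        
                                        
                                        
                                        


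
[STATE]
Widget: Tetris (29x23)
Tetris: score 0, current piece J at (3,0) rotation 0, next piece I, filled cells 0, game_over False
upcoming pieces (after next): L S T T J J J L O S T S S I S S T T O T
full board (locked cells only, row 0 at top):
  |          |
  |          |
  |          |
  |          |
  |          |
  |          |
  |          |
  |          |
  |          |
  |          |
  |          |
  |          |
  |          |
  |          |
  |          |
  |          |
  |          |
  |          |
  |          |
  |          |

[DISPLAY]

   █      │Next:             
   ███    │████              
          │                  
          │                  
          │                  
          │                  
          │Score:            
          │0                 
          │                  
          │                  
          │                  
          │                  
          │                  
          │                  
          │                  
          │                  
          │                  
          │                  
          │                  
          │                  
          │                  
          │                  
          │                  


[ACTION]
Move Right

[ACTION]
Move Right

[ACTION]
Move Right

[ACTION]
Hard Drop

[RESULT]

   ████   │Next:             
          │  ▒               
          │▒▒▒               
          │                  
          │                  
          │                  
          │Score:            
          │0                 
          │                  
          │                  
          │                  
          │                  
          │                  
          │                  
          │                  
          │                  
          │                  
          │                  
      █   │                  
      ███ │                  
          │                  
          │                  
          │                  


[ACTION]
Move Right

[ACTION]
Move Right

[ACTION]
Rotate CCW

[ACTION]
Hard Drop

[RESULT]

     ▒    │Next:             
   ▒▒▒    │ ░░               
          │░░                
          │                  
          │                  
          │                  
          │Score:            
          │0                 
          │                  
          │                  
          │                  
          │                  
          │                  
          │                  
          │                  
          │                  
     █    │                  
     █    │                  
     ██   │                  
     ████ │                  
          │                  
          │                  
          │                  


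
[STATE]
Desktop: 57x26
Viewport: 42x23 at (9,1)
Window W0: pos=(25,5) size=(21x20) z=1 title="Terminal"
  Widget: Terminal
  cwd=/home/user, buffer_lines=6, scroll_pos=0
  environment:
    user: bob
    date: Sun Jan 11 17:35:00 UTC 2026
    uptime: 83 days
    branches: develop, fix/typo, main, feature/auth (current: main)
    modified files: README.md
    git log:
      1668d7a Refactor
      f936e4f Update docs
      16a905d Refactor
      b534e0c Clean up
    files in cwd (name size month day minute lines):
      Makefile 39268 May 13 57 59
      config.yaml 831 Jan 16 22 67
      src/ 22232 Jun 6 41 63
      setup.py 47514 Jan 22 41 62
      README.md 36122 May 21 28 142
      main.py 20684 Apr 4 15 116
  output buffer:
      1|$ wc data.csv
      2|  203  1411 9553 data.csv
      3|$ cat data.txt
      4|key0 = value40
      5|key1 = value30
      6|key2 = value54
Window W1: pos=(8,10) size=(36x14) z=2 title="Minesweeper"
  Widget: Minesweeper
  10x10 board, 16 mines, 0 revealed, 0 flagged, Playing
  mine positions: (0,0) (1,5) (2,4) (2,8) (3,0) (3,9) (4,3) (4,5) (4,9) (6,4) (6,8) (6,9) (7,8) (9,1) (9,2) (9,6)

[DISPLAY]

                                          
                                          
                                          
                                          
                ┏━━━━━━━━━━━━━━━━━━━┓     
                ┃ Terminal          ┃     
                ┠───────────────────┨     
                ┃$ wc data.csv      ┃     
                ┃  203  1411 9553 da┃     
━━━━━━━━━━━━━━━━━━━━━━━━━━━━━━━━━━┓ ┃     
 Minesweeper                      ┃ ┃     
──────────────────────────────────┨ ┃     
■■■■■■■■■■                        ┃ ┃     
■■■■■■■■■■                        ┃ ┃     
■■■■■■■■■■                        ┃ ┃     
■■■■■■■■■■                        ┃ ┃     
■■■■■■■■■■                        ┃ ┃     
■■■■■■■■■■                        ┃ ┃     
■■■■■■■■■■                        ┃ ┃     
■■■■■■■■■■                        ┃ ┃     
■■■■■■■■■■                        ┃ ┃     
■■■■■■■■■■                        ┃ ┃     
━━━━━━━━━━━━━━━━━━━━━━━━━━━━━━━━━━┛ ┃     


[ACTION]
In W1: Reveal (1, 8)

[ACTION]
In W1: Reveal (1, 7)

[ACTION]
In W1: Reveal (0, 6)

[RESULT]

                                          
                                          
                                          
                                          
                ┏━━━━━━━━━━━━━━━━━━━┓     
                ┃ Terminal          ┃     
                ┠───────────────────┨     
                ┃$ wc data.csv      ┃     
                ┃  203  1411 9553 da┃     
━━━━━━━━━━━━━━━━━━━━━━━━━━━━━━━━━━┓ ┃     
 Minesweeper                      ┃ ┃     
──────────────────────────────────┨ ┃     
■■■■■■1■■■                        ┃ ┃     
■■■■■■■11■                        ┃ ┃     
■■■■■■■■■■                        ┃ ┃     
■■■■■■■■■■                        ┃ ┃     
■■■■■■■■■■                        ┃ ┃     
■■■■■■■■■■                        ┃ ┃     
■■■■■■■■■■                        ┃ ┃     
■■■■■■■■■■                        ┃ ┃     
■■■■■■■■■■                        ┃ ┃     
■■■■■■■■■■                        ┃ ┃     
━━━━━━━━━━━━━━━━━━━━━━━━━━━━━━━━━━┛ ┃     


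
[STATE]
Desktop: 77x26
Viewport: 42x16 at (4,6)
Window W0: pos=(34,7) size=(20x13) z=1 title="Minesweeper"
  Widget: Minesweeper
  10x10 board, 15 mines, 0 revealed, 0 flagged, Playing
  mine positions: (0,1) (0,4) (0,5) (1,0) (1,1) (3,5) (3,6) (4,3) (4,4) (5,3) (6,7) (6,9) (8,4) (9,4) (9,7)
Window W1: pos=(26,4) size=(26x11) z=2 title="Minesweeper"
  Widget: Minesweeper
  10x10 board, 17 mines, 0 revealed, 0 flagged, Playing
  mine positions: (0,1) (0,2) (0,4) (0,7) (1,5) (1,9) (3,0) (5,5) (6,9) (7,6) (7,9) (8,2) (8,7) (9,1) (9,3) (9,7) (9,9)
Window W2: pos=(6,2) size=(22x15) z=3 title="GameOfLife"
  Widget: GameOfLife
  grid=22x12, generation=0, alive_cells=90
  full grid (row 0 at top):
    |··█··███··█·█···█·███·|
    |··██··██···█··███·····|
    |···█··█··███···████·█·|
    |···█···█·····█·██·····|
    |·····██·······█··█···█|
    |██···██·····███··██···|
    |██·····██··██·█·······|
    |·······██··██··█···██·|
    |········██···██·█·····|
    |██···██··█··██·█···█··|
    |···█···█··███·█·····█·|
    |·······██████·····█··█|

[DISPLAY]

  ┃·██··██···█··███····┃──────────────────
  ┃··█··█··███···████·█┃■■■■■■■■■         
  ┃··█···█·····█·██····┃■■■■■■■■■         
  ┃····██·······█··█···┃■■■■■■■■■         
  ┃█···██·····███··██··┃■■■■■■■■■         
  ┃█·····██··██·█······┃■■■■■■■■■         
  ┃······██··██··█···██┃■■■■■■■■■         
  ┃·······██···██·█····┃■■■■■■■■■         
  ┃█···██··█··██·█···█·┃━━━━━━━━━━━━━━━━━━
  ┃··█···█··███·█·····█┃      ┃■■■■■■■■■■ 
  ┗━━━━━━━━━━━━━━━━━━━━┛      ┃■■■■■■■■■■ 
                              ┃■■■■■■■■■■ 
                              ┃■■■■■■■■■■ 
                              ┗━━━━━━━━━━━
                                          
                                          


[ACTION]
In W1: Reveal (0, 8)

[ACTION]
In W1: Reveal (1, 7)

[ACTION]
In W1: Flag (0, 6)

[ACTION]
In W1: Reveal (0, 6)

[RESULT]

  ┃·██··██···█··███····┃──────────────────
  ┃··█··█··███···████·█┃■■■■■⚑■2■         
  ┃··█···█·····█·██····┃■■■■■■1■■         
  ┃····██·······█··█···┃■■■■■■■■■         
  ┃█···██·····███··██··┃■■■■■■■■■         
  ┃█·····██··██·█······┃■■■■■■■■■         
  ┃······██··██··█···██┃■■■■■■■■■         
  ┃·······██···██·█····┃■■■■■■■■■         
  ┃█···██··█··██·█···█·┃━━━━━━━━━━━━━━━━━━
  ┃··█···█··███·█·····█┃      ┃■■■■■■■■■■ 
  ┗━━━━━━━━━━━━━━━━━━━━┛      ┃■■■■■■■■■■ 
                              ┃■■■■■■■■■■ 
                              ┃■■■■■■■■■■ 
                              ┗━━━━━━━━━━━
                                          
                                          


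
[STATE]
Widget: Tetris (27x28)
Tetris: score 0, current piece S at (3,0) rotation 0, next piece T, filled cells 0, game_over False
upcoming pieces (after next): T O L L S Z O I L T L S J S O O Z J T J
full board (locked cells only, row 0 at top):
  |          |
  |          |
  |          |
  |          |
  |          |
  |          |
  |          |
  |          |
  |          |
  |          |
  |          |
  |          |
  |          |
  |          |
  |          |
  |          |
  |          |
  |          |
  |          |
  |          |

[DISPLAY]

    ░░    │Next:           
   ░░     │ ▒              
          │▒▒▒             
          │                
          │                
          │                
          │Score:          
          │0               
          │                
          │                
          │                
          │                
          │                
          │                
          │                
          │                
          │                
          │                
          │                
          │                
          │                
          │                
          │                
          │                
          │                
          │                
          │                
          │                


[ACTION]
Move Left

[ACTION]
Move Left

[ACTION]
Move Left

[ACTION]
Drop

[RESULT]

          │Next:           
 ░░       │ ▒              
░░        │▒▒▒             
          │                
          │                
          │                
          │Score:          
          │0               
          │                
          │                
          │                
          │                
          │                
          │                
          │                
          │                
          │                
          │                
          │                
          │                
          │                
          │                
          │                
          │                
          │                
          │                
          │                
          │                


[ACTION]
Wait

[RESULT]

          │Next:           
          │ ▒              
 ░░       │▒▒▒             
░░        │                
          │                
          │                
          │Score:          
          │0               
          │                
          │                
          │                
          │                
          │                
          │                
          │                
          │                
          │                
          │                
          │                
          │                
          │                
          │                
          │                
          │                
          │                
          │                
          │                
          │                


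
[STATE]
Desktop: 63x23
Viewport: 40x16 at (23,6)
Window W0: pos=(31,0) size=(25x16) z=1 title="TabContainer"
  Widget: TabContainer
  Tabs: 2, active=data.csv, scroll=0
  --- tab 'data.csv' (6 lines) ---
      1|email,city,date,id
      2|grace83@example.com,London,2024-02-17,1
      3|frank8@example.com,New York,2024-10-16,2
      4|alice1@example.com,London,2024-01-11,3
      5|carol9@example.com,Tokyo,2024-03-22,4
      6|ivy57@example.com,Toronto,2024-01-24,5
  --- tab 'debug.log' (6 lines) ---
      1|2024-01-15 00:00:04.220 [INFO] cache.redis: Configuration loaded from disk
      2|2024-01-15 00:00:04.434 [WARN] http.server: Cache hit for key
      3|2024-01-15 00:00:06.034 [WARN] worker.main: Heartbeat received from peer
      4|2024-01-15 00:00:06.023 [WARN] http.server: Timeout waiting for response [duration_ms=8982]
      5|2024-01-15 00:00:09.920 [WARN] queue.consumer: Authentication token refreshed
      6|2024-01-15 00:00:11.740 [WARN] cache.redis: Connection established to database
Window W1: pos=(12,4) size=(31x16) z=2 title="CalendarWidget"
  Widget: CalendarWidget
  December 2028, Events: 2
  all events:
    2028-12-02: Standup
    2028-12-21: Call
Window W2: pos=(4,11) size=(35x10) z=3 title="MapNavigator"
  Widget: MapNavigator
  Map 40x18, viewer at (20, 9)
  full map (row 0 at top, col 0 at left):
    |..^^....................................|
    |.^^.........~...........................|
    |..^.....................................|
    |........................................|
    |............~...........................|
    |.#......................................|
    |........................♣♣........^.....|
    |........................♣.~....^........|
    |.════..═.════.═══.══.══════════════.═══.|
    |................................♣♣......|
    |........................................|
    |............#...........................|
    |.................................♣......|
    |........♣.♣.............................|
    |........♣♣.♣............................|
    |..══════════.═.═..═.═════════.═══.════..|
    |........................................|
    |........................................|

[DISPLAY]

───────────────────┨mple.com,Lon┃       
cember 2028        ┃ple.com,New ┃       
h Fr Sa Su         ┃ple.com,Lond┃       
   1  2*  3        ┃ple.com,Toky┃       
7  8  9 10         ┃le.com,Toron┃       
━━━━━━━━━━━━━━━┓   ┃            ┃       
               ┃   ┃            ┃       
───────────────┨   ┃            ┃       
..♣♣........^..┃   ┃            ┃       
..♣.~....^.....┃   ┃━━━━━━━━━━━━┛       
═════════════.═┃   ┃                    
..........♣♣...┃   ┃                    
...............┃   ┃                    
...............┃━━━┛                    
━━━━━━━━━━━━━━━┛                        
                                        


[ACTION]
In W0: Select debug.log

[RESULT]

───────────────────┨00:00:04.434┃       
cember 2028        ┃00:00:06.034┃       
h Fr Sa Su         ┃00:00:06.023┃       
   1  2*  3        ┃00:00:09.920┃       
7  8  9 10         ┃00:00:11.740┃       
━━━━━━━━━━━━━━━┓   ┃            ┃       
               ┃   ┃            ┃       
───────────────┨   ┃            ┃       
..♣♣........^..┃   ┃            ┃       
..♣.~....^.....┃   ┃━━━━━━━━━━━━┛       
═════════════.═┃   ┃                    
..........♣♣...┃   ┃                    
...............┃   ┃                    
...............┃━━━┛                    
━━━━━━━━━━━━━━━┛                        
                                        


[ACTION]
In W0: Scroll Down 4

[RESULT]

───────────────────┨00:00:11.740┃       
cember 2028        ┃            ┃       
h Fr Sa Su         ┃            ┃       
   1  2*  3        ┃            ┃       
7  8  9 10         ┃            ┃       
━━━━━━━━━━━━━━━┓   ┃            ┃       
               ┃   ┃            ┃       
───────────────┨   ┃            ┃       
..♣♣........^..┃   ┃            ┃       
..♣.~....^.....┃   ┃━━━━━━━━━━━━┛       
═════════════.═┃   ┃                    
..........♣♣...┃   ┃                    
...............┃   ┃                    
...............┃━━━┛                    
━━━━━━━━━━━━━━━┛                        
                                        


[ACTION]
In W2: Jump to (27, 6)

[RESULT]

───────────────────┨00:00:11.740┃       
cember 2028        ┃            ┃       
h Fr Sa Su         ┃            ┃       
   1  2*  3        ┃            ┃       
7  8  9 10         ┃            ┃       
━━━━━━━━━━━━━━━┓   ┃            ┃       
               ┃   ┃            ┃       
───────────────┨   ┃            ┃       
...........    ┃   ┃            ┃       
...........    ┃   ┃━━━━━━━━━━━━┛       
...........    ┃   ┃                    
.....^.....    ┃   ┃                    
..^........    ┃   ┃                    
══════.═══.    ┃━━━┛                    
━━━━━━━━━━━━━━━┛                        
                                        


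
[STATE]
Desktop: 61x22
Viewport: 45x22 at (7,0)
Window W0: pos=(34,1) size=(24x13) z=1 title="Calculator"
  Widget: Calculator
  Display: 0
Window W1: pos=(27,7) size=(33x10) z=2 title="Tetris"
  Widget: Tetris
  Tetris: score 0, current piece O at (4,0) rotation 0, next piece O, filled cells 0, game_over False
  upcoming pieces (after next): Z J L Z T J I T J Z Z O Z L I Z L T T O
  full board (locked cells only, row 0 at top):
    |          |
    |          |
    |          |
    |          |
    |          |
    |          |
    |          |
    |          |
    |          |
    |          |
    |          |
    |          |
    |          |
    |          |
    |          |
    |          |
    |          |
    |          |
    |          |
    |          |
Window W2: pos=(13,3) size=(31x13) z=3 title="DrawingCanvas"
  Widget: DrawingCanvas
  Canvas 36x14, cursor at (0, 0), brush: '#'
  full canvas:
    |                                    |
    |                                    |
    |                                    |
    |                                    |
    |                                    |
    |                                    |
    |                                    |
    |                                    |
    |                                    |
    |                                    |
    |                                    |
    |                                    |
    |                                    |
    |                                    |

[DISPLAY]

                                             
                           ┏━━━━━━━━━━━━━━━━━
                           ┃ Calculator      
      ┏━━━━━━━━━━━━━━━━━━━━━━━━━━━━━┓────────
      ┃ DrawingCanvas               ┃        
      ┠─────────────────────────────┨───┬───┐
      ┃+                            ┃ 9 │ ÷ │
      ┃                             ┃━━━━━━━━
      ┃                             ┃        
      ┃                             ┃────────
      ┃                             ┃        
      ┃                             ┃        
      ┃                             ┃        
      ┃                             ┃        
      ┃                             ┃        
      ┗━━━━━━━━━━━━━━━━━━━━━━━━━━━━━┛        
                    ┗━━━━━━━━━━━━━━━━━━━━━━━━
                                             
                                             
                                             
                                             
                                             


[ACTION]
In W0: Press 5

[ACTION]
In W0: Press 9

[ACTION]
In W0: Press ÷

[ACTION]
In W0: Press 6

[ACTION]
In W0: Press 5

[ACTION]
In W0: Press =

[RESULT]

                                             
                           ┏━━━━━━━━━━━━━━━━━
                           ┃ Calculator      
      ┏━━━━━━━━━━━━━━━━━━━━━━━━━━━━━┓────────
      ┃ DrawingCanvas               ┃ 0.90769
      ┠─────────────────────────────┨───┬───┐
      ┃+                            ┃ 9 │ ÷ │
      ┃                             ┃━━━━━━━━
      ┃                             ┃        
      ┃                             ┃────────
      ┃                             ┃        
      ┃                             ┃        
      ┃                             ┃        
      ┃                             ┃        
      ┃                             ┃        
      ┗━━━━━━━━━━━━━━━━━━━━━━━━━━━━━┛        
                    ┗━━━━━━━━━━━━━━━━━━━━━━━━
                                             
                                             
                                             
                                             
                                             


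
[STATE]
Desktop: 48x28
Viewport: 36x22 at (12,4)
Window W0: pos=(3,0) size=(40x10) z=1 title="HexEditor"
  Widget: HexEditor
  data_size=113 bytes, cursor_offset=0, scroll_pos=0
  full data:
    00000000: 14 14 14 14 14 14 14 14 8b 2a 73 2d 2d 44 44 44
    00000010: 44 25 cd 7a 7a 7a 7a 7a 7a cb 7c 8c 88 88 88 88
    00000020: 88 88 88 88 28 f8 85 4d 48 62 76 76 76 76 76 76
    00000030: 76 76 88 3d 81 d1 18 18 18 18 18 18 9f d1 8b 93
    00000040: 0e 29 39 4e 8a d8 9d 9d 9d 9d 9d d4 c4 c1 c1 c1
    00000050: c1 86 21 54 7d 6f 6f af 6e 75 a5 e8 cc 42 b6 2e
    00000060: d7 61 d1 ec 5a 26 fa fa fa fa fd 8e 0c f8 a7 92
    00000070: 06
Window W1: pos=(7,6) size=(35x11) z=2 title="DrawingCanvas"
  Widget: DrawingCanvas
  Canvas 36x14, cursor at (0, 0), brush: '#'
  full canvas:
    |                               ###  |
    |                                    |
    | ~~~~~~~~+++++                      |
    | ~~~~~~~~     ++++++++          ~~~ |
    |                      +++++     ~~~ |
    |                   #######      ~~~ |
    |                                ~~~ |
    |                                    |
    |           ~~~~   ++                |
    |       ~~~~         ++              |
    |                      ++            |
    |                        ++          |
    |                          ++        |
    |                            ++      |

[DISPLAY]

  44 25 cd 7a 7a 7a 7a 7a  7a ┃     
  88 88 88 88 28 f8 85 4d  48 ┃     
━━━━━━━━━━━━━━━━━━━━━━━━━━━━━┓┃     
wingCanvas                   ┃┃     
─────────────────────────────┨┃     
                           ##┃┛     
                             ┃      
~~~~~+++++                   ┃      
~~~~~     ++++++++          ~┃      
                  +++++     ~┃      
               #######      ~┃      
                            ~┃      
━━━━━━━━━━━━━━━━━━━━━━━━━━━━━┛      
                                    
                                    
                                    
                                    
                                    
                                    
                                    
                                    
                                    


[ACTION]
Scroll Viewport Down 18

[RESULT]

━━━━━━━━━━━━━━━━━━━━━━━━━━━━━┓┃     
wingCanvas                   ┃┃     
─────────────────────────────┨┃     
                           ##┃┛     
                             ┃      
~~~~~+++++                   ┃      
~~~~~     ++++++++          ~┃      
                  +++++     ~┃      
               #######      ~┃      
                            ~┃      
━━━━━━━━━━━━━━━━━━━━━━━━━━━━━┛      
                                    
                                    
                                    
                                    
                                    
                                    
                                    
                                    
                                    
                                    
                                    


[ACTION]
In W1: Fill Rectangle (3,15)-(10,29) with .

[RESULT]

━━━━━━━━━━━━━━━━━━━━━━━━━━━━━┓┃     
wingCanvas                   ┃┃     
─────────────────────────────┨┃     
                           ##┃┛     
                             ┃      
~~~~~+++++                   ┃      
~~~~~     +...............  ~┃      
           ...............  ~┃      
           ...............  ~┃      
           ...............  ~┃      
━━━━━━━━━━━━━━━━━━━━━━━━━━━━━┛      
                                    
                                    
                                    
                                    
                                    
                                    
                                    
                                    
                                    
                                    
                                    


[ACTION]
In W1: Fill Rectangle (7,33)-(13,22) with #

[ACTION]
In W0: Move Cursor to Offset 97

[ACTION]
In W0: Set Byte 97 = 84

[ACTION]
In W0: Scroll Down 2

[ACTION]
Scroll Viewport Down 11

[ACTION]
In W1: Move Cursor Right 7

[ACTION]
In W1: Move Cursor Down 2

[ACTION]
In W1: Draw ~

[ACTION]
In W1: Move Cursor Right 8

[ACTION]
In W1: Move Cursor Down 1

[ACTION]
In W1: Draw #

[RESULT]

━━━━━━━━━━━━━━━━━━━━━━━━━━━━━┓┃     
wingCanvas                   ┃┃     
─────────────────────────────┨┃     
                           ##┃┛     
                             ┃      
~~~~~+++++                   ┃      
~~~~~     +#..............  ~┃      
           ...............  ~┃      
           ...............  ~┃      
           ...............  ~┃      
━━━━━━━━━━━━━━━━━━━━━━━━━━━━━┛      
                                    
                                    
                                    
                                    
                                    
                                    
                                    
                                    
                                    
                                    
                                    


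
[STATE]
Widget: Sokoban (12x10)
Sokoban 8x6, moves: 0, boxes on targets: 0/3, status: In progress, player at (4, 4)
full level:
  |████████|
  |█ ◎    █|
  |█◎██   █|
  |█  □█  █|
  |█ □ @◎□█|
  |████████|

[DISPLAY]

████████    
█ ◎    █    
█◎██   █    
█  □█  █    
█ □ @◎□█    
████████    
Moves: 0  0/
            
            
            


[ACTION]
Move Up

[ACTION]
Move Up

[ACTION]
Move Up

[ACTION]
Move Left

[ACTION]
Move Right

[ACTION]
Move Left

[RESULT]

████████    
█ ◎    █    
█◎██   █    
█  □█  █    
█ □@ ◎□█    
████████    
Moves: 3  0/
            
            
            


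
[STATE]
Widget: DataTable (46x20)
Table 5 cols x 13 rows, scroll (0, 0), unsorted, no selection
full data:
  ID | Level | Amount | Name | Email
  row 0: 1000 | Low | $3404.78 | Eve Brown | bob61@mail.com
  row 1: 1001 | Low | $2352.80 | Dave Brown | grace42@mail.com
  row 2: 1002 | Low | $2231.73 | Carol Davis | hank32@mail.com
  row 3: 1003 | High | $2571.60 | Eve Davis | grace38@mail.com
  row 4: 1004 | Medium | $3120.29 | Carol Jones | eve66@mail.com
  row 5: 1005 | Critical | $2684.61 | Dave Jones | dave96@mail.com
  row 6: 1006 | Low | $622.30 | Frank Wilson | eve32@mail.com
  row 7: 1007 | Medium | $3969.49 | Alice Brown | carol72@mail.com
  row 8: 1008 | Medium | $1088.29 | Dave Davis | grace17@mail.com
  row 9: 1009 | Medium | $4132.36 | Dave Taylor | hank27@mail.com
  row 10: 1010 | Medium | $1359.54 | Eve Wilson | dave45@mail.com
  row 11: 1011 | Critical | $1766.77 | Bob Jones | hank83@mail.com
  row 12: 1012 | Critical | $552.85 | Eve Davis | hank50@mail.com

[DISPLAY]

ID  │Level   │Amount  │Name        │Email     
────┼────────┼────────┼────────────┼──────────
1000│Low     │$3404.78│Eve Brown   │bob61@mail
1001│Low     │$2352.80│Dave Brown  │grace42@ma
1002│Low     │$2231.73│Carol Davis │hank32@mai
1003│High    │$2571.60│Eve Davis   │grace38@ma
1004│Medium  │$3120.29│Carol Jones │eve66@mail
1005│Critical│$2684.61│Dave Jones  │dave96@mai
1006│Low     │$622.30 │Frank Wilson│eve32@mail
1007│Medium  │$3969.49│Alice Brown │carol72@ma
1008│Medium  │$1088.29│Dave Davis  │grace17@ma
1009│Medium  │$4132.36│Dave Taylor │hank27@mai
1010│Medium  │$1359.54│Eve Wilson  │dave45@mai
1011│Critical│$1766.77│Bob Jones   │hank83@mai
1012│Critical│$552.85 │Eve Davis   │hank50@mai
                                              
                                              
                                              
                                              
                                              


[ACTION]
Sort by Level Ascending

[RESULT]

ID  │Level  ▲│Amount  │Name        │Email     
────┼────────┼────────┼────────────┼──────────
1005│Critical│$2684.61│Dave Jones  │dave96@mai
1011│Critical│$1766.77│Bob Jones   │hank83@mai
1012│Critical│$552.85 │Eve Davis   │hank50@mai
1003│High    │$2571.60│Eve Davis   │grace38@ma
1000│Low     │$3404.78│Eve Brown   │bob61@mail
1001│Low     │$2352.80│Dave Brown  │grace42@ma
1002│Low     │$2231.73│Carol Davis │hank32@mai
1006│Low     │$622.30 │Frank Wilson│eve32@mail
1004│Medium  │$3120.29│Carol Jones │eve66@mail
1007│Medium  │$3969.49│Alice Brown │carol72@ma
1008│Medium  │$1088.29│Dave Davis  │grace17@ma
1009│Medium  │$4132.36│Dave Taylor │hank27@mai
1010│Medium  │$1359.54│Eve Wilson  │dave45@mai
                                              
                                              
                                              
                                              
                                              


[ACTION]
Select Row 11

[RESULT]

ID  │Level  ▲│Amount  │Name        │Email     
────┼────────┼────────┼────────────┼──────────
1005│Critical│$2684.61│Dave Jones  │dave96@mai
1011│Critical│$1766.77│Bob Jones   │hank83@mai
1012│Critical│$552.85 │Eve Davis   │hank50@mai
1003│High    │$2571.60│Eve Davis   │grace38@ma
1000│Low     │$3404.78│Eve Brown   │bob61@mail
1001│Low     │$2352.80│Dave Brown  │grace42@ma
1002│Low     │$2231.73│Carol Davis │hank32@mai
1006│Low     │$622.30 │Frank Wilson│eve32@mail
1004│Medium  │$3120.29│Carol Jones │eve66@mail
1007│Medium  │$3969.49│Alice Brown │carol72@ma
1008│Medium  │$1088.29│Dave Davis  │grace17@ma
>009│Medium  │$4132.36│Dave Taylor │hank27@mai
1010│Medium  │$1359.54│Eve Wilson  │dave45@mai
                                              
                                              
                                              
                                              
                                              


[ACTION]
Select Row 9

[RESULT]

ID  │Level  ▲│Amount  │Name        │Email     
────┼────────┼────────┼────────────┼──────────
1005│Critical│$2684.61│Dave Jones  │dave96@mai
1011│Critical│$1766.77│Bob Jones   │hank83@mai
1012│Critical│$552.85 │Eve Davis   │hank50@mai
1003│High    │$2571.60│Eve Davis   │grace38@ma
1000│Low     │$3404.78│Eve Brown   │bob61@mail
1001│Low     │$2352.80│Dave Brown  │grace42@ma
1002│Low     │$2231.73│Carol Davis │hank32@mai
1006│Low     │$622.30 │Frank Wilson│eve32@mail
1004│Medium  │$3120.29│Carol Jones │eve66@mail
>007│Medium  │$3969.49│Alice Brown │carol72@ma
1008│Medium  │$1088.29│Dave Davis  │grace17@ma
1009│Medium  │$4132.36│Dave Taylor │hank27@mai
1010│Medium  │$1359.54│Eve Wilson  │dave45@mai
                                              
                                              
                                              
                                              
                                              


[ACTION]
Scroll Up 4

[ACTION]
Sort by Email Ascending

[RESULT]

ID  │Level   │Amount  │Name        │Email     
────┼────────┼────────┼────────────┼──────────
1000│Low     │$3404.78│Eve Brown   │bob61@mail
1007│Medium  │$3969.49│Alice Brown │carol72@ma
1010│Medium  │$1359.54│Eve Wilson  │dave45@mai
1005│Critical│$2684.61│Dave Jones  │dave96@mai
1006│Low     │$622.30 │Frank Wilson│eve32@mail
1004│Medium  │$3120.29│Carol Jones │eve66@mail
1008│Medium  │$1088.29│Dave Davis  │grace17@ma
1003│High    │$2571.60│Eve Davis   │grace38@ma
1001│Low     │$2352.80│Dave Brown  │grace42@ma
>009│Medium  │$4132.36│Dave Taylor │hank27@mai
1002│Low     │$2231.73│Carol Davis │hank32@mai
1012│Critical│$552.85 │Eve Davis   │hank50@mai
1011│Critical│$1766.77│Bob Jones   │hank83@mai
                                              
                                              
                                              
                                              
                                              
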